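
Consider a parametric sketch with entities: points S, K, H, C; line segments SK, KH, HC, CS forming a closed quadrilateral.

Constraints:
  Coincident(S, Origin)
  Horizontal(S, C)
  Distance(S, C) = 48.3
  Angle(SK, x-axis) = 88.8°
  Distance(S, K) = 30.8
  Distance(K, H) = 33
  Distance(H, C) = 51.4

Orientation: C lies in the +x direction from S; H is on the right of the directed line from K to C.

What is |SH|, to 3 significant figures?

3.66

Checks: S.y = 0.00, C.y = 0.00 ✓; |KH| = 33.00 ✓; |HC| = 51.40 ✓.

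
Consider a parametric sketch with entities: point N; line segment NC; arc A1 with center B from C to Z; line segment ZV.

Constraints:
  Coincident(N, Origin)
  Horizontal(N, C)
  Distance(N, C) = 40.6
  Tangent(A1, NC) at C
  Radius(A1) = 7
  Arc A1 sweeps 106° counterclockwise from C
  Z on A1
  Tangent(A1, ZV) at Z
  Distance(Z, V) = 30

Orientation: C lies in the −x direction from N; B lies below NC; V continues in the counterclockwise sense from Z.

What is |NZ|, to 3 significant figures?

48.2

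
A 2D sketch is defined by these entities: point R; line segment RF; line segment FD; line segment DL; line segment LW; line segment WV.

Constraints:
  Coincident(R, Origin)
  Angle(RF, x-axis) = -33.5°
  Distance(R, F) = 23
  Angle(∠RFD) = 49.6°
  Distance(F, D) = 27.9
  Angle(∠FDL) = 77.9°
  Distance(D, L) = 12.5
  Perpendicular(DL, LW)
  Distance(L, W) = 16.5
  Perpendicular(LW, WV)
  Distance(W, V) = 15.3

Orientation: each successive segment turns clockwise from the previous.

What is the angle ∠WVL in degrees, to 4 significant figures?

47.16°

DL is perpendicular to LW, so LW runs at 4.000°; with |LW| = 16.5, W = (7.961, -6.811). LW ⟂ WV, so WV runs at -86.00°; with |WV| = 15.3, V = (9.029, -22.07). Then cos ∠WVL = VW·VL / (|VW||VL|), giving 47.16°.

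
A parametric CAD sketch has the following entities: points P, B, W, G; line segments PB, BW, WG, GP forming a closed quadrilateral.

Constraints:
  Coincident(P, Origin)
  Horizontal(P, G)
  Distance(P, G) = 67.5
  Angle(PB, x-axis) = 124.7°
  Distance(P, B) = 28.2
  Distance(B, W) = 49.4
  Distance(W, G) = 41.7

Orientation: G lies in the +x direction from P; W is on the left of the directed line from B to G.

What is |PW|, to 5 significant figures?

41.032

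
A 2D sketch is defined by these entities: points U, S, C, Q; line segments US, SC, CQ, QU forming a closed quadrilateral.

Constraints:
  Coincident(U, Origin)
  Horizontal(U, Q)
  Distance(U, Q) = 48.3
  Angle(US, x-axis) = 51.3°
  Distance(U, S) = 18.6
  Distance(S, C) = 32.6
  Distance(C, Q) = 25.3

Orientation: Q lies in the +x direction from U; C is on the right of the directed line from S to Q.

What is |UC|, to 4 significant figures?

30.70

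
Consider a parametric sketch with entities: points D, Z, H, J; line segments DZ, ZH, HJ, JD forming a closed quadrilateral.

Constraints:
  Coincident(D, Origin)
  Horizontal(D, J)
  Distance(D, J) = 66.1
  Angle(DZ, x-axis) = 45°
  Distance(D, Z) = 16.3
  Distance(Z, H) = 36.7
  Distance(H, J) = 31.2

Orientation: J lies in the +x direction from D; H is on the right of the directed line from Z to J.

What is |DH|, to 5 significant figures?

40.522

Checks: D.y = 0.00, J.y = 0.00 ✓; |ZH| = 36.70 ✓; |HJ| = 31.20 ✓.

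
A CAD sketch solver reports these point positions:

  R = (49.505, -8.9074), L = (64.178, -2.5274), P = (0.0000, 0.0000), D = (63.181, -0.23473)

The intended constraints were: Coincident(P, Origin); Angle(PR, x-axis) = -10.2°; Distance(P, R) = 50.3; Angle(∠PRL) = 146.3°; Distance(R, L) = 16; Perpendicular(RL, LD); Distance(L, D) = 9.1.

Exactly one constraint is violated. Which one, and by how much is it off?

Distance(L, D) = 9.1 — off by 6.60.

P = (0.00, 0.00) ✓; PR at -10.20° ✓; |PR| = 50.30 ✓; ∠PRL = 146.3° ✓; |RL| = 16.00 ✓; ∠(RL, LD) = 90.00° ✓; |LD| = 2.500 ✗.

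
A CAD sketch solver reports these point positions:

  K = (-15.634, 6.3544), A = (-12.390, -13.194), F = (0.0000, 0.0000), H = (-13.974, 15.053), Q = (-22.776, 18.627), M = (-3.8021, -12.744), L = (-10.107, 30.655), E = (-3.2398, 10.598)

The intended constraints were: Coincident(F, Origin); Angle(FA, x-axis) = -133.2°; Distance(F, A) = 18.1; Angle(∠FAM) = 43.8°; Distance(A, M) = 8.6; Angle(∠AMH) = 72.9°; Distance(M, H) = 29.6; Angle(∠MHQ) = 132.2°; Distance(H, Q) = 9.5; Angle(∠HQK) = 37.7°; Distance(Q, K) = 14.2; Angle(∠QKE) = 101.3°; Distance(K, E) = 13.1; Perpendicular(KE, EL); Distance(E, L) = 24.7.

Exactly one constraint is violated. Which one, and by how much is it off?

Distance(E, L) = 24.7 — off by 3.50.

F = (0.00, 0.00) ✓; FA at -133.2° ✓; |FA| = 18.10 ✓; ∠FAM = 43.80° ✓; |AM| = 8.600 ✓; ∠AMH = 72.90° ✓; |MH| = 29.60 ✓; ∠MHQ = 132.2° ✓; |HQ| = 9.500 ✓; ∠HQK = 37.70° ✓; |QK| = 14.20 ✓; ∠QKE = 101.3° ✓; |KE| = 13.10 ✓; ∠(KE, EL) = 90.00° ✓; |EL| = 21.20 ✗.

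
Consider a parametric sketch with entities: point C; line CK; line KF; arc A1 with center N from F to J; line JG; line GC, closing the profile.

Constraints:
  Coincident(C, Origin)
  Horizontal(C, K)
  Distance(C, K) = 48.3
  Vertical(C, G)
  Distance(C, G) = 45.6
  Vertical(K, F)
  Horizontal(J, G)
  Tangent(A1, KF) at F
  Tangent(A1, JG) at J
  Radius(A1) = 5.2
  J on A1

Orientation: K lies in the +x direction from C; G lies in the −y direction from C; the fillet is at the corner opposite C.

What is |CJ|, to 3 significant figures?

62.7

The virtual corner opposite C is at (48.3, -45.6). Since A1 is tangent to KF there, NF ⟂ KF and the tangent condition forces NJ to be normal to JG, with radius 5.2, so the center N sits 5.2 in from both sides at N = (43.1, -40.4). That places the tangent points at F = (48.3, -40.4) on KF and J = (43.1, -45.6) on JG. Then |CJ| = |J − C| = 62.7.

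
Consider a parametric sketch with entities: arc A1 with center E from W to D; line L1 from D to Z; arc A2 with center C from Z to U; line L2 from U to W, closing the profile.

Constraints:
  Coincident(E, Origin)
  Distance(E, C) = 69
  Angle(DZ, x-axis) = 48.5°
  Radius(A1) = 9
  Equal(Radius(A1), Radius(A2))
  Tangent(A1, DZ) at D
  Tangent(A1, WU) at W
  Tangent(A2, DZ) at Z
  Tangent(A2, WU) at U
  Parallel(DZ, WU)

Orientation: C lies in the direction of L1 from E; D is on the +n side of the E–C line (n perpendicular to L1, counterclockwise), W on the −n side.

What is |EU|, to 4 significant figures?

69.58

The slot axis is L1's direction at 48.5°, so u = (cos 48.5°, sin 48.5°) = (0.6626, 0.7490) and n = (−sin 48.5°, cos 48.5°) = (-0.7490, 0.6626). E is at the origin and C lies 69.0 along u from E, so C = 69.0·u = (45.72, 51.68). Tangency of A1 to both parallel lines with radius 9.0 puts D and W at E ± 9.0·n: D = (-6.741, 5.964), W = (6.741, -5.964). Equal radii place Z and U the same way about C: Z = C + 9.0·n = (38.98, 57.64), U = C − 9.0·n = (52.46, 45.71). Then |EU| = |U − E| = 69.58.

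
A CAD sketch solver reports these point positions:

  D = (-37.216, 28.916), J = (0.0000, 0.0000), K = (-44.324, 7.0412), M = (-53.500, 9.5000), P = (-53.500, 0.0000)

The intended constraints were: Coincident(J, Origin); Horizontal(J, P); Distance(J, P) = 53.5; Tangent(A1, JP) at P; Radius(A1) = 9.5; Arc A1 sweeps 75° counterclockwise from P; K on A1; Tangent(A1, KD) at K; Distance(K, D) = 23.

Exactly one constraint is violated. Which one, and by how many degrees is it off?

Tangent(A1, KD) at K — off by 3.00°.

J = (0.00, 0.00) ✓; J.y = 0.00, P.y = 0.00 ✓; |JP| = 53.50 ✓; ∠(MP, PJ) = 90.00° ✓; |MP| = 9.500 ✓; bearing(M→K) − bearing(M→P) = 75.00° ✓; |MK| = 9.500 ✓; ∠(MK, KD) = 93.00° ✗; |KD| = 23.00 ✓.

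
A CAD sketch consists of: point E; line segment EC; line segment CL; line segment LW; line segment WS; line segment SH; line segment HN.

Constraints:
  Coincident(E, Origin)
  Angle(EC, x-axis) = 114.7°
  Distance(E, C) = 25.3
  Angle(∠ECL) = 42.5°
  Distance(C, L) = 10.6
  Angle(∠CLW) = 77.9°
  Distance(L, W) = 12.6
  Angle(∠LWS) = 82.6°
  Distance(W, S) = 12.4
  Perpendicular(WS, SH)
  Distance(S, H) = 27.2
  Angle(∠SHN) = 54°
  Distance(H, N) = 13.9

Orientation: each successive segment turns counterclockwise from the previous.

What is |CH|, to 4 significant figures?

18.26

E is at the origin; EC runs at 114.7° with length 25.3, so C = (-10.57, 22.99). ∠ECL = 42.5° gives CL at -107.8° from the x-axis; with |CL| = 10.6, L = (-13.81, 12.89). ∠CLW = 77.9° gives LW at -5.700° from the x-axis; with |LW| = 12.6, W = (-1.275, 11.64). ∠LWS = 82.6° gives WS at 91.70° from the x-axis; with |WS| = 12.4, S = (-1.643, 24.04). WS ⟂ SH, so SH runs at -178.3°; with |SH| = 27.2, H = (-28.83, 23.23). Then |CH| = |H − C| = 18.26.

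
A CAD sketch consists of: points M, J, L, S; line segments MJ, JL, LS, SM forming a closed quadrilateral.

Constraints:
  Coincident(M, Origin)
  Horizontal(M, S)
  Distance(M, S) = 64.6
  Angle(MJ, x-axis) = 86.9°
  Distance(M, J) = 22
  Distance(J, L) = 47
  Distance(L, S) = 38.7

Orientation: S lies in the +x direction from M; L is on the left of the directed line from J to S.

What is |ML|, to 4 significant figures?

57.79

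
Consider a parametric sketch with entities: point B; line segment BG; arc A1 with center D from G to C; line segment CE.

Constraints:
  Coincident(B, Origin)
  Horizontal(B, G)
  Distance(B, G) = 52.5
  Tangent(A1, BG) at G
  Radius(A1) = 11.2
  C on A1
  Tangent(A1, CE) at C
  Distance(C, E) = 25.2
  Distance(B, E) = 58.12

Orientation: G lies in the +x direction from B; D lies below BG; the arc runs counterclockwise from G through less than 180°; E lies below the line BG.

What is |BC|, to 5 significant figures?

43.233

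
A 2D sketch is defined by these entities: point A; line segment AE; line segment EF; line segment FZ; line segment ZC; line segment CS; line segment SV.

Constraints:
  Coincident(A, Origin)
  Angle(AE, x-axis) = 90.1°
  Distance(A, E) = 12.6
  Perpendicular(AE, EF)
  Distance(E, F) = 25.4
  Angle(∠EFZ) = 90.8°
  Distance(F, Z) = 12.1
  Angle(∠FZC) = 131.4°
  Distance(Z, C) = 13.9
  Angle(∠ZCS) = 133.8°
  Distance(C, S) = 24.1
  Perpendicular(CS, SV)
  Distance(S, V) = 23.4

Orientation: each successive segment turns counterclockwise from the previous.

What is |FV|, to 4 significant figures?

32.73

A is at the origin; AE runs at 90.1° with length 12.6, so E = (-0.02199, 12.60). AE is perpendicular to EF, so EF runs at -179.9°; with |EF| = 25.4, F = (-25.42, 12.56). ∠EFZ = 90.8° gives FZ at -90.70° from the x-axis; with |FZ| = 12.1, Z = (-25.57, 0.4566). ∠FZC = 131.4° gives ZC at -42.10° from the x-axis; with |ZC| = 13.9, C = (-15.26, -8.862). ∠ZCS = 133.8° gives CS at 4.100° from the x-axis; with |CS| = 24.1, S = (8.782, -7.139). CS ⟂ SV, so SV runs at 94.10°; with |SV| = 23.4, V = (7.109, 16.20). Then |FV| = |V − F| = 32.73.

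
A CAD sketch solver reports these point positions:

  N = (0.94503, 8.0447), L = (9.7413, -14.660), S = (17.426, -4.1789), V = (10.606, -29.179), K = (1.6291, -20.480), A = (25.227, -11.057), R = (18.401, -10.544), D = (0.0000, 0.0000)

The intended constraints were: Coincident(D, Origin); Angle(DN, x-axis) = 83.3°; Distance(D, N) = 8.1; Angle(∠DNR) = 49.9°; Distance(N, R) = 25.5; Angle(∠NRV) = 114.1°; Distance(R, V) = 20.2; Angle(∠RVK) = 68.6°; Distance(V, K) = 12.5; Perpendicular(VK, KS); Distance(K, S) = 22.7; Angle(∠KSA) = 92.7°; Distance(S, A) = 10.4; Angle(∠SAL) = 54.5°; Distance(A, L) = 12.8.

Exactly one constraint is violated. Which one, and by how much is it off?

Distance(A, L) = 12.8 — off by 3.10.

D = (0.00, 0.00) ✓; DN at 83.30° ✓; |DN| = 8.100 ✓; ∠DNR = 49.90° ✓; |NR| = 25.50 ✓; ∠NRV = 114.1° ✓; |RV| = 20.20 ✓; ∠RVK = 68.60° ✓; |VK| = 12.50 ✓; ∠(VK, KS) = 90.00° ✓; |KS| = 22.70 ✓; ∠KSA = 92.70° ✓; |SA| = 10.40 ✓; ∠SAL = 54.50° ✓; |AL| = 15.90 ✗.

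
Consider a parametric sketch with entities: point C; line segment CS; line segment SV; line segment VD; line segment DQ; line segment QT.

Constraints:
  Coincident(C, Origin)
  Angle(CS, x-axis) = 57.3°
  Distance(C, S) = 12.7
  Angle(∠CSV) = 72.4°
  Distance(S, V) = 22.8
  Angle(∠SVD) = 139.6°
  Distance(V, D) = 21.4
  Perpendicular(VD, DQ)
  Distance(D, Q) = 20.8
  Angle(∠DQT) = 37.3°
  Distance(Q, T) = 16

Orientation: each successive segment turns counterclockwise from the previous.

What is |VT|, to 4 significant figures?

14.22

C is at the origin; CS runs at 57.3° with length 12.7, so S = (6.861, 10.69). ∠CSV = 72.4° gives SV at 164.9° from the x-axis; with |SV| = 22.8, V = (-15.15, 16.63). ∠SVD = 139.6° gives VD at -154.7° from the x-axis; with |VD| = 21.4, D = (-34.50, 7.481). The perpendicularity gives DQ at right angles to VD, so DQ runs at -64.70°; with |DQ| = 20.8, Q = (-25.61, -11.32). ∠DQT = 37.3° gives QT at 78.00° from the x-axis; with |QT| = 16.0, T = (-22.28, 4.327). Then |VT| = |T − V| = 14.22.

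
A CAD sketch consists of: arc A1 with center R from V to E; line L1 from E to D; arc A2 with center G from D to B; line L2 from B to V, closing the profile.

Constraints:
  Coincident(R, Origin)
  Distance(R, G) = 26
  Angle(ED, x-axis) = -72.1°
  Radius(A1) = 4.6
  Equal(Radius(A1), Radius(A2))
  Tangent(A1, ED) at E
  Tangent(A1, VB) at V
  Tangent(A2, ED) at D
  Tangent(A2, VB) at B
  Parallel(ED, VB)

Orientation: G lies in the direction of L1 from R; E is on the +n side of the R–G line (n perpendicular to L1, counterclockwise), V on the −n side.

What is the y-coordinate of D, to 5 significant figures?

-23.328

The slot axis is L1's direction at -72.1°, so u = (cos -72.1°, sin -72.1°) = (0.30736, -0.95159) and n = (−sin -72.1°, cos -72.1°) = (0.95159, 0.30736). R is at the origin and G lies 26.0 along u from R, so G = 26.0·u = (7.9913, -24.741). Tangency of A1 to both parallel lines with radius 4.6 puts E and V at R ± 4.6·n: E = (4.3773, 1.4138), V = (-4.3773, -1.4138). Equal radii place D and B the same way about G: D = G + 4.6·n = (12.369, -23.328), B = G − 4.6·n = (3.6139, -26.155). So D.y = -23.328.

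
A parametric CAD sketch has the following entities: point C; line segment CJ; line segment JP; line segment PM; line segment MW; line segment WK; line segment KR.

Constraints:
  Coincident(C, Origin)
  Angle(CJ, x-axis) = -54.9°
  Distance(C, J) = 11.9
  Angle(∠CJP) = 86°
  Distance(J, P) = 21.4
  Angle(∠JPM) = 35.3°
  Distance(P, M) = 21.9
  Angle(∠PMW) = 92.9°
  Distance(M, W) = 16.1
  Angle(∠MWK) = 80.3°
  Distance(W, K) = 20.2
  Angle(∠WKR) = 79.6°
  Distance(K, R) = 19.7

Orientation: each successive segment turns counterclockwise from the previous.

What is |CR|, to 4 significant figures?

16.84

C is at the origin; CJ runs at -54.9° with length 11.9, so J = (6.843, -9.736). ∠CJP = 86.0° gives JP at 39.10° from the x-axis; with |JP| = 21.4, P = (23.45, 3.760). ∠JPM = 35.3° gives PM at -176.2° from the x-axis; with |PM| = 21.9, M = (1.598, 2.309). ∠PMW = 92.9° gives MW at -89.10° from the x-axis; with |MW| = 16.1, W = (1.851, -13.79). ∠MWK = 80.3° gives WK at 10.60° from the x-axis; with |WK| = 20.2, K = (21.71, -10.07). ∠WKR = 79.6° gives KR at 111.0° from the x-axis; with |KR| = 19.7, R = (14.65, 8.318). Then |CR| = |R − C| = 16.84.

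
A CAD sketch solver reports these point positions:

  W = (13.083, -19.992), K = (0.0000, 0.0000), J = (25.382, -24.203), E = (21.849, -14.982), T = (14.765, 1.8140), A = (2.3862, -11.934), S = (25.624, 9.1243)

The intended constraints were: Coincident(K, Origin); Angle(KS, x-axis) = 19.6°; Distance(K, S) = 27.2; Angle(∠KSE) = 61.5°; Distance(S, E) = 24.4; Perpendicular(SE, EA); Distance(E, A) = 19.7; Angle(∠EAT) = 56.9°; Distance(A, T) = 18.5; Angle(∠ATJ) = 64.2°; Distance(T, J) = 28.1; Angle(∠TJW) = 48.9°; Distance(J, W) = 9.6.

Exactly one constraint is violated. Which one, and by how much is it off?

Distance(J, W) = 9.6 — off by 3.40.

K = (0.00, 0.00) ✓; KS at 19.60° ✓; |KS| = 27.20 ✓; ∠KSE = 61.50° ✓; |SE| = 24.40 ✓; ∠(SE, EA) = 90.00° ✓; |EA| = 19.70 ✓; ∠EAT = 56.90° ✓; |AT| = 18.50 ✓; ∠ATJ = 64.20° ✓; |TJ| = 28.10 ✓; ∠TJW = 48.90° ✓; |JW| = 13.00 ✗.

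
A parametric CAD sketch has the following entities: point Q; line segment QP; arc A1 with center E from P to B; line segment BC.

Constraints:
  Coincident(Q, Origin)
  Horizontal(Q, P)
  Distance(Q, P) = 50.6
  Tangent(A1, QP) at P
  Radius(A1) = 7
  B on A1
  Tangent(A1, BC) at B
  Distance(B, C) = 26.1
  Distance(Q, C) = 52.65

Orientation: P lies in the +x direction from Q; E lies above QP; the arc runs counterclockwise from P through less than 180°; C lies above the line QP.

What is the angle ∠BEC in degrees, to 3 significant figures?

75.0°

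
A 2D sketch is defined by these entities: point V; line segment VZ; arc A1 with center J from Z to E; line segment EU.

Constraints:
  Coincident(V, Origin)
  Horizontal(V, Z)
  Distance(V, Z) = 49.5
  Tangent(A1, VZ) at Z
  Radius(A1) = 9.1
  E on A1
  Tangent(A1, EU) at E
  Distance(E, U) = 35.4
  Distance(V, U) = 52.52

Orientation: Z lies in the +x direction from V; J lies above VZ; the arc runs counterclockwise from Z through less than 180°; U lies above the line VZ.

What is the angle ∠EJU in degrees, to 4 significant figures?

75.58°

V is at the origin; VZ is horizontal with |VZ| = 49.5 and Z on the +x side, so Z = (49.50, 0.000). Tangency of A1 to VZ means the radius JZ is perpendicular to VZ, so J = Z + (0, 9.1) = (49.50, 9.100). Since JE ⟂ EU (tangency), |JU| = √(9.1² + 35.4²) = 36.55 regardless of where E sits on A1. So U lies on both circle(V, 52.52) and circle(J, 36.55); the above-VZ intersection is U = (32.35, 41.38). E is the foot of the tangent from U: E = (56.22, 15.24).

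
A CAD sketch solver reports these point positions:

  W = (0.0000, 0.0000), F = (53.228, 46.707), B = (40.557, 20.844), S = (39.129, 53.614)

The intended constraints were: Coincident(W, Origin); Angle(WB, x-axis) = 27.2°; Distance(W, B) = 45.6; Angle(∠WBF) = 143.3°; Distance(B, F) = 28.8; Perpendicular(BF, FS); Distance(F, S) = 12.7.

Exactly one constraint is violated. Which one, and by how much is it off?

Distance(F, S) = 12.7 — off by 3.00.

W = (0.00, 0.00) ✓; WB at 27.20° ✓; |WB| = 45.60 ✓; ∠WBF = 143.3° ✓; |BF| = 28.80 ✓; ∠(BF, FS) = 90.00° ✓; |FS| = 15.70 ✗.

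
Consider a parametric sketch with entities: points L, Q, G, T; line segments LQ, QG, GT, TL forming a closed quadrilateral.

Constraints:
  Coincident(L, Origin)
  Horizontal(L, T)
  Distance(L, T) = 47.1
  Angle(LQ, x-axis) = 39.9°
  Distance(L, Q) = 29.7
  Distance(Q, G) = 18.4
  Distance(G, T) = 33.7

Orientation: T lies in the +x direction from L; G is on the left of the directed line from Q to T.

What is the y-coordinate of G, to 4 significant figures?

31.83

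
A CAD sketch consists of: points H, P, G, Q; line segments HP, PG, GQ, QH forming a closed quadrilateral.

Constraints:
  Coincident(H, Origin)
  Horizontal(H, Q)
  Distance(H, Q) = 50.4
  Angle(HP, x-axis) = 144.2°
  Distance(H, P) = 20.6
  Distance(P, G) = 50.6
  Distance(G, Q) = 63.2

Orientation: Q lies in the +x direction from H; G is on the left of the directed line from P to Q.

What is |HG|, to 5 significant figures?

53.912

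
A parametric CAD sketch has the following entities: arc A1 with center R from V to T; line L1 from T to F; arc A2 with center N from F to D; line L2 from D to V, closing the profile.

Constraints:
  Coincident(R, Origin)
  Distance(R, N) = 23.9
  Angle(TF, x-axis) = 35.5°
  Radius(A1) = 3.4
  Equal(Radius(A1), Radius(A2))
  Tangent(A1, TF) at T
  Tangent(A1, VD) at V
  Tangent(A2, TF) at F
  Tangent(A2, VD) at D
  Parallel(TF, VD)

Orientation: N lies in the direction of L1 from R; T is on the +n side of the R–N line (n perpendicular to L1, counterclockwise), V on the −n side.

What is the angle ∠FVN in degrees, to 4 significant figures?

7.786°

The slot axis is L1's direction at 35.5°, so u = (cos 35.5°, sin 35.5°) = (0.8141, 0.5807) and n = (−sin 35.5°, cos 35.5°) = (-0.5807, 0.8141). R is at the origin and N lies 23.9 along u from R, so N = 23.9·u = (19.46, 13.88). Tangency of A1 to both parallel lines with radius 3.4 puts T and V at R ± 3.4·n: T = (-1.974, 2.768), V = (1.974, -2.768). Equal radii place F and D the same way about N: F = N + 3.4·n = (17.48, 16.65), D = N − 3.4·n = (21.43, 11.11). Then cos ∠FVN = VF·VN / (|VF||VN|), giving 7.786°.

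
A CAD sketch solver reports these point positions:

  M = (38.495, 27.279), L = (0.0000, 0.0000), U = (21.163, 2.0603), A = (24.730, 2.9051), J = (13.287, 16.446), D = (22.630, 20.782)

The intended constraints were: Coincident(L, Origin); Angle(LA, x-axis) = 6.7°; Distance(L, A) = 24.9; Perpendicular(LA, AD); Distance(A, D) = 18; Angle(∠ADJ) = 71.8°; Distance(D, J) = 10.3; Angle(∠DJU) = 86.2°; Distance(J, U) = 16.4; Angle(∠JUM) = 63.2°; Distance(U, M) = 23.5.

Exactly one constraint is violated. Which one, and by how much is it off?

Distance(U, M) = 23.5 — off by 7.10.

L = (0.00, 0.00) ✓; LA at 6.700° ✓; |LA| = 24.90 ✓; ∠(LA, AD) = 90.00° ✓; |AD| = 18.00 ✓; ∠ADJ = 71.80° ✓; |DJ| = 10.30 ✓; ∠DJU = 86.20° ✓; |JU| = 16.40 ✓; ∠JUM = 63.20° ✓; |UM| = 30.60 ✗.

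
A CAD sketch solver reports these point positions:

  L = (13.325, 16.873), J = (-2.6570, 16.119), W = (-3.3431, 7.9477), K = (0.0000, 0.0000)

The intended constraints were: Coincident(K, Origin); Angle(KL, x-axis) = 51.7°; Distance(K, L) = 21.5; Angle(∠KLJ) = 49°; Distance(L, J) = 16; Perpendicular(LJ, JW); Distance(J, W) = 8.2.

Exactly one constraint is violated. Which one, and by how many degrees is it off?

Perpendicular(LJ, JW) — off by 7.50°.

K = (0.00, 0.00) ✓; KL at 51.70° ✓; |KL| = 21.50 ✓; ∠KLJ = 49.00° ✓; |LJ| = 16.00 ✓; ∠(LJ, JW) = 82.50° ✗; |JW| = 8.200 ✓.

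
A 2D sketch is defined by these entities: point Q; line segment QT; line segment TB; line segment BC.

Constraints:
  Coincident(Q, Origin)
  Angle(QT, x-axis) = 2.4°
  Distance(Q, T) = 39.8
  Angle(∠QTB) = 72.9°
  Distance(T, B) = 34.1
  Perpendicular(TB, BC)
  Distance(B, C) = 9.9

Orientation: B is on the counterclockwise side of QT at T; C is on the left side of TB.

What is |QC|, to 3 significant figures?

36.0

Q is at the origin; QT runs at 2.4° with length 39.8, so T = 39.8·(cos 2.4°, sin 2.4°) = (39.8, 1.67). ∠QTB = 72.9°, so TB runs at 2.4° + (180° − 72.9°) = 110° from the x-axis; with |TB| = 34.1, B = T + 34.1·(cos 110°, sin 110°) = (28.4, 33.8). TB is perpendicular to BC; with |BC| = 9.9 on the left of TB, C = B + 9.9·(-0.943, -0.334) = (19.1, 30.5). Then |QC| = |C − Q| = 36.0.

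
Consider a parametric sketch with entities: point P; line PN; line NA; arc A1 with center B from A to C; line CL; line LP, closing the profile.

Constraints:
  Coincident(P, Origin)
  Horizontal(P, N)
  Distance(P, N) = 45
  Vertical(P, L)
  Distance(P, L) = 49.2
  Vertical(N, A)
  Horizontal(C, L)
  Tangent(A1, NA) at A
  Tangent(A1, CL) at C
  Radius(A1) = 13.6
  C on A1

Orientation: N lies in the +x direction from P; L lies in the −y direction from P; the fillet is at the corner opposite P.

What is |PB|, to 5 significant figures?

47.469

P is at the origin; PN is horizontal with |PN| = 45.0 and N on the +x side, so N = (45.000, 0.0000). PL is vertical with |PL| = 49.2 and L on the −y side, so L = (0.0000, -49.200). The virtual corner opposite P is at (45.000, -49.200). Since A1 is tangent to NA there, BA ⟂ NA and since A1 is tangent to CL there, BC ⟂ CL, with radius 13.6, so the center B sits 13.6 in from both sides at B = (31.400, -35.600). Then |PB| = |B − P| = 47.469.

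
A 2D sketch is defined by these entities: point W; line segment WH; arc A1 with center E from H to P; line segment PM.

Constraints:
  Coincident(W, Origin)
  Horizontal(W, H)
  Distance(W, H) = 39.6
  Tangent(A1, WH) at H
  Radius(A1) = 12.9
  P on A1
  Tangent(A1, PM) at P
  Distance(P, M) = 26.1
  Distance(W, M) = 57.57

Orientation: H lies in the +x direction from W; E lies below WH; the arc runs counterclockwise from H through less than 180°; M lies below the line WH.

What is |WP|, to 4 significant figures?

33.56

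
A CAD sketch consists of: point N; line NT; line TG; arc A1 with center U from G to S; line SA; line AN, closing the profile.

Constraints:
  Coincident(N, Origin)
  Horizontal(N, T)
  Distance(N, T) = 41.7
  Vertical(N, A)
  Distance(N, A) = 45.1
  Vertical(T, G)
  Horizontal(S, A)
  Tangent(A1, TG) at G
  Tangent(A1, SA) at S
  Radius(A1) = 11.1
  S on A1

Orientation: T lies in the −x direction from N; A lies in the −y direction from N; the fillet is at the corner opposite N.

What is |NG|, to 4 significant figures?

53.80

N is at the origin; NT is horizontal with |NT| = 41.7 and T on the −x side, so T = (-41.70, 0.000). N and A share the same x with |NA| = 45.1 and A on the −y side, so A = (0.000, -45.10). The virtual corner opposite N is at (-41.70, -45.10). The tangent condition forces UG to be normal to TG and since A1 is tangent to SA there, US ⟂ SA, with radius 11.1, so the center U sits 11.1 in from both sides at U = (-30.60, -34.00). That places the tangent points at G = (-41.70, -34.00) on TG and S = (-30.60, -45.10) on SA. Then |NG| = |G − N| = 53.80.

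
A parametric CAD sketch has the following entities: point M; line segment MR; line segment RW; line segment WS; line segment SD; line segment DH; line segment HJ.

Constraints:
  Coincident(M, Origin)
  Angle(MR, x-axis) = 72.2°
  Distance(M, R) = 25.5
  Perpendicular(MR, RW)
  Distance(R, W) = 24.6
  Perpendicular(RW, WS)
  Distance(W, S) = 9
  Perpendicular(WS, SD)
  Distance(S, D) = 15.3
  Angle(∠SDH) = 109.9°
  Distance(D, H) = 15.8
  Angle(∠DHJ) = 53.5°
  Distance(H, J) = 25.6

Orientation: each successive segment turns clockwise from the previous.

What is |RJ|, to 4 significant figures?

28.49

M is at the origin; MR runs at 72.2° with length 25.5, so R = (7.795, 24.28). MR is perpendicular to RW, so RW runs at -17.80°; with |RW| = 24.6, W = (31.22, 16.76). The perpendicularity gives WS at right angles to RW, so WS runs at -107.8°; with |WS| = 9.0, S = (28.47, 8.190). WS is perpendicular to SD, so SD runs at 162.2°; with |SD| = 15.3, D = (13.90, 12.87). ∠SDH = 109.9° gives DH at 92.10° from the x-axis; with |DH| = 15.8, H = (13.32, 28.66). ∠DHJ = 53.5° gives HJ at -34.40° from the x-axis; with |HJ| = 25.6, J = (34.44, 14.19). Then |RJ| = |J − R| = 28.49.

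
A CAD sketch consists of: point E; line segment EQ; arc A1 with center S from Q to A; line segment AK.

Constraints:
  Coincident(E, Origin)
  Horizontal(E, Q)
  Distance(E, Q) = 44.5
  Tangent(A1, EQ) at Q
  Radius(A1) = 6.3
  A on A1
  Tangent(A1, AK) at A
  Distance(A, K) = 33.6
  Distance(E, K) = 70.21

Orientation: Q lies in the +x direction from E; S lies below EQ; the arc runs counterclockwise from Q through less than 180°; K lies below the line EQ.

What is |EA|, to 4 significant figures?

40.74

Checks: ∠(SQ, QE) = 90.00° ✓; |SQ| = 6.300 ✓; |SA| = 6.300 ✓; ∠(SA, AK) = 90.00° ✓; |AK| = 33.60 ✓; |EK| = 70.21 ✓.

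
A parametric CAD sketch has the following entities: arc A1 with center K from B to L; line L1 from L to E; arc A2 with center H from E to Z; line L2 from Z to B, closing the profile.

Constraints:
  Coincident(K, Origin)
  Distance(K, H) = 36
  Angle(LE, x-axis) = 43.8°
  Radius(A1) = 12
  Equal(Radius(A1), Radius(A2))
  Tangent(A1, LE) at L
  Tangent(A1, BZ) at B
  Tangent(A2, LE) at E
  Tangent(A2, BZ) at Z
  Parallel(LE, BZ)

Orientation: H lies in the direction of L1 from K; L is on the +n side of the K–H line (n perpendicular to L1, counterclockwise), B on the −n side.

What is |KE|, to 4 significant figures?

37.95

The slot axis is L1's direction at 43.8°, so u = (cos 43.8°, sin 43.8°) = (0.7218, 0.6921) and n = (−sin 43.8°, cos 43.8°) = (-0.6921, 0.7218). K is at the origin and H lies 36.0 along u from K, so H = 36.0·u = (25.98, 24.92). Tangency of A1 to both parallel lines with radius 12.0 puts L and B at K ± 12.0·n: L = (-8.306, 8.661), B = (8.306, -8.661). Equal radii place E and Z the same way about H: E = H + 12.0·n = (17.68, 33.58), Z = H − 12.0·n = (34.29, 16.26). Then |KE| = |E − K| = 37.95.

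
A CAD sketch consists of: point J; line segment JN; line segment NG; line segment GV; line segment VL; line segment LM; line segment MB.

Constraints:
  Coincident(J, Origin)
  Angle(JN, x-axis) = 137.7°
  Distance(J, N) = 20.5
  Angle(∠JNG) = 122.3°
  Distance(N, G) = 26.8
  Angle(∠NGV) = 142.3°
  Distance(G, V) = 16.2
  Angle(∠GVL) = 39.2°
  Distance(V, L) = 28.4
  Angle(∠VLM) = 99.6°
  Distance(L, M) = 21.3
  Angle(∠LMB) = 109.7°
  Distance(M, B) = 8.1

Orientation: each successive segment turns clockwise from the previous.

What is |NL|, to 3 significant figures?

15.5

J is at the origin; JN runs at 137.7° with length 20.5, so N = (-15.2, 13.8). ∠JNG = 122.3° gives NG at 80.0° from the x-axis; with |NG| = 26.8, G = (-10.5, 40.2). ∠NGV = 142.3° gives GV at 42.3° from the x-axis; with |GV| = 16.2, V = (1.47, 51.1). ∠GVL = 39.2° gives VL at -98.5° from the x-axis; with |VL| = 28.4, L = (-2.72, 23.0). Then |NL| = |L − N| = 15.5.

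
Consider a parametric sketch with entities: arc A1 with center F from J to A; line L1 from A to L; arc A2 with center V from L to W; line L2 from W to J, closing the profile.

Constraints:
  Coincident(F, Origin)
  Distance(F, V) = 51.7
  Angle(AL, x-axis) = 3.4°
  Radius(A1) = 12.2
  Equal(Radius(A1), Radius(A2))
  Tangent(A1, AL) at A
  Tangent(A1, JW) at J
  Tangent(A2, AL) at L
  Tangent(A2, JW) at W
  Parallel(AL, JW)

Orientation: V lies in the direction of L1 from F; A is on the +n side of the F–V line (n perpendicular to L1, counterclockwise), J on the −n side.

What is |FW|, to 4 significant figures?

53.12

Tangency of A1 to both parallel lines with radius 12.2 puts A and J at F ± 12.2·n: A = (-0.7235, 12.18), J = (0.7235, -12.18). Equal radii place L and W the same way about V: L = V + 12.2·n = (50.89, 15.24), W = V − 12.2·n = (52.33, -9.112). Then |FW| = |W − F| = 53.12.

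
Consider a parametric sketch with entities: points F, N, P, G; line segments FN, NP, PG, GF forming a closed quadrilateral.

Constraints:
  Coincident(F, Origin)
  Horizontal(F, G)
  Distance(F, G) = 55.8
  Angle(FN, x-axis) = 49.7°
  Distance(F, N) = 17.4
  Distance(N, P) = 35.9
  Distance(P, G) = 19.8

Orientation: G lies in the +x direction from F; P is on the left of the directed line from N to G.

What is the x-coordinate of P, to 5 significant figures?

46.883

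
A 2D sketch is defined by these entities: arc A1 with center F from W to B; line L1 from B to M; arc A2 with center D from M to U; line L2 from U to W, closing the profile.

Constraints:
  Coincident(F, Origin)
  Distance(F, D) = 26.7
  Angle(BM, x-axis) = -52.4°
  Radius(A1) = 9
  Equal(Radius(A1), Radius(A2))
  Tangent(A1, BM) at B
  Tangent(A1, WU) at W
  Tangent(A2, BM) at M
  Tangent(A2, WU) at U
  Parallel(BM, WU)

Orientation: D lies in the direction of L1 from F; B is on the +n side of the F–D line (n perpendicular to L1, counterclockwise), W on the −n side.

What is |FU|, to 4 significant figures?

28.18

The slot axis is L1's direction at -52.4°, so u = (cos -52.4°, sin -52.4°) = (0.6101, -0.7923) and n = (−sin -52.4°, cos -52.4°) = (0.7923, 0.6101). F is at the origin and D lies 26.7 along u from F, so D = 26.7·u = (16.29, -21.15). Tangency of A1 to both parallel lines with radius 9.0 puts B and W at F ± 9.0·n: B = (7.131, 5.491), W = (-7.131, -5.491). Equal radii place M and U the same way about D: M = D + 9.0·n = (23.42, -15.66), U = D − 9.0·n = (9.160, -26.65). Then |FU| = |U − F| = 28.18.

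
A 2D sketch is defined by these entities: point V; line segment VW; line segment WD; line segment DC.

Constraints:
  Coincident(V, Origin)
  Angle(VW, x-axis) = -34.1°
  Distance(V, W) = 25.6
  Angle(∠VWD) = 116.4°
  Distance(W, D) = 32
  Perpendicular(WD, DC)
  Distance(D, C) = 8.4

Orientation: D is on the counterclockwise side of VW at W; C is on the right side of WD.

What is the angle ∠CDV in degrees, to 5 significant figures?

117.86°

V is at the origin; VW runs at -34.1° with length 25.6, so W = 25.6·(cos -34.1°, sin -34.1°) = (21.198, -14.352). ∠VWD = 116.4°, so WD runs at -34.1° + (180° − 116.4°) = 29.500° from the x-axis; with |WD| = 32.0, D = W + 32.0·(cos 29.500°, sin 29.500°) = (49.050, 1.4052). WD is perpendicular to DC; with |DC| = 8.4 on the right of WD, C = D + 8.4·(0.49242, -0.87036) = (53.186, -5.9058). Then cos ∠CDV = DC·DV / (|DC||DV|), giving 117.86°.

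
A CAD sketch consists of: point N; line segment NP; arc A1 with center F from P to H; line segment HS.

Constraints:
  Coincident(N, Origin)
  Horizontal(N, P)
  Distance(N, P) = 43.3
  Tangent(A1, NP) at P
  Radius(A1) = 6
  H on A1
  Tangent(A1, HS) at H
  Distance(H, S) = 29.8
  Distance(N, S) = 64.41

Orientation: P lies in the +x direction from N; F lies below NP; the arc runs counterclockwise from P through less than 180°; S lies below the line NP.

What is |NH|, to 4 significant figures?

39.38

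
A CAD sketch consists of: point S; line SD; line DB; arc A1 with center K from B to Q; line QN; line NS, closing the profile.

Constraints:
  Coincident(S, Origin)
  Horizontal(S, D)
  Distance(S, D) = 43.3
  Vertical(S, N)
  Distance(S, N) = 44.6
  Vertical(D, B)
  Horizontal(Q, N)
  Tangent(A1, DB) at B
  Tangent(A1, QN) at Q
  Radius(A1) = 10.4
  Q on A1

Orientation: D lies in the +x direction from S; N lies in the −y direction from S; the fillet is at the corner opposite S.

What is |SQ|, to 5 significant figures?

55.422

The virtual corner opposite S is at (43.300, -44.600). Since A1 is tangent to DB there, KB ⟂ DB and tangency of A1 to QN means the radius KQ is perpendicular to QN, with radius 10.4, so the center K sits 10.4 in from both sides at K = (32.900, -34.200). That places the tangent points at B = (43.300, -34.200) on DB and Q = (32.900, -44.600) on QN. Then |SQ| = |Q − S| = 55.422.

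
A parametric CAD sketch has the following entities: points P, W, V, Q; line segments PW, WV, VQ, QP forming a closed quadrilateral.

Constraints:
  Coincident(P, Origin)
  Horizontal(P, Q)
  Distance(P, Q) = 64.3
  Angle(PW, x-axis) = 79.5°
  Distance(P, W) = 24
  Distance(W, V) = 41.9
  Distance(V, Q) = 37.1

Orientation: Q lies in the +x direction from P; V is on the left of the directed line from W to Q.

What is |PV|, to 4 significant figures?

55.54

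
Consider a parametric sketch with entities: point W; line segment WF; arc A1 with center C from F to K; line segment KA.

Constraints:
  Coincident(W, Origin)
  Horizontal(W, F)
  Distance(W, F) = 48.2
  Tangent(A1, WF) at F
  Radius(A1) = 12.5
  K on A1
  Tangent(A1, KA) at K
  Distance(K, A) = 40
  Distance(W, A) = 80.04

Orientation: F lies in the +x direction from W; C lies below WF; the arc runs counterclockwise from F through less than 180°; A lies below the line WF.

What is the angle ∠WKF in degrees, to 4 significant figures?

90.65°

Checks: ∠(CF, FW) = 90.00° ✓; |CF| = 12.50 ✓; |CK| = 12.50 ✓; ∠(CK, KA) = 90.00° ✓; |KA| = 40.00 ✓; |WA| = 80.04 ✓.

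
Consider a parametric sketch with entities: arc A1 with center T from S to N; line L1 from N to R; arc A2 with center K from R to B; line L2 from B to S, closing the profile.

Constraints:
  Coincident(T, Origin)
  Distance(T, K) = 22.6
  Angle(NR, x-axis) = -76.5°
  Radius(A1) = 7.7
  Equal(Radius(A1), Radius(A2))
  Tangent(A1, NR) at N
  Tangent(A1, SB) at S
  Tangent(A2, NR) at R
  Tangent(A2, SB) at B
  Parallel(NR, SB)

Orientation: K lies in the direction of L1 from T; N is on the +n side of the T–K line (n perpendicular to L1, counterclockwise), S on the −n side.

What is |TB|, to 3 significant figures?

23.9

Tangency of A1 to both parallel lines with radius 7.7 puts N and S at T ± 7.7·n: N = (7.49, 1.80), S = (-7.49, -1.80). Equal radii place R and B the same way about K: R = K + 7.7·n = (12.8, -20.2), B = K − 7.7·n = (-2.21, -23.8). Then |TB| = |B − T| = 23.9.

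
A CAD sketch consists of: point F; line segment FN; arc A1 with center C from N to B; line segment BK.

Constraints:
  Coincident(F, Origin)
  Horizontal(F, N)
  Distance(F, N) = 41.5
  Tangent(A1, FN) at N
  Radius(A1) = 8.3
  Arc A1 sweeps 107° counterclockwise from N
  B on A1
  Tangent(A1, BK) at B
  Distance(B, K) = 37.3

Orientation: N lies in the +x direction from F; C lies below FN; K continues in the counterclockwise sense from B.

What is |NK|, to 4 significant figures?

46.49

F is at the origin; F and N share the same y with |FN| = 41.5 and N on the +x side, so N = (41.50, 0.000). A1 meets FN tangentially, so CN is at right angles to FN, so C = N + (0, -8.3) = (41.50, -8.300). On A1, N sits at bearing 90° from C; a 107° counterclockwise sweep puts B at bearing 197°, so B = C + 8.3·(cos 197°, sin 197°) = (33.56, -10.73). The tangent condition forces CB to be normal to BK, so BK runs along (−sin 197°, cos 197°); with |BK| = 37.3, K = (44.47, -46.40). Then |NK| = |K − N| = 46.49.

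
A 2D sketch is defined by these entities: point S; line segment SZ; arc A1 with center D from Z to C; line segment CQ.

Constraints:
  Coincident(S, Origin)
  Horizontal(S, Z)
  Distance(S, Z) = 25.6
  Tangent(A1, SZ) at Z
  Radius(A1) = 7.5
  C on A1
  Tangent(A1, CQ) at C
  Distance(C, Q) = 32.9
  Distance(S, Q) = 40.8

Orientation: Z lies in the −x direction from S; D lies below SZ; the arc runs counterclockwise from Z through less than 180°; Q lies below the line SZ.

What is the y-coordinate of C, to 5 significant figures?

-11.811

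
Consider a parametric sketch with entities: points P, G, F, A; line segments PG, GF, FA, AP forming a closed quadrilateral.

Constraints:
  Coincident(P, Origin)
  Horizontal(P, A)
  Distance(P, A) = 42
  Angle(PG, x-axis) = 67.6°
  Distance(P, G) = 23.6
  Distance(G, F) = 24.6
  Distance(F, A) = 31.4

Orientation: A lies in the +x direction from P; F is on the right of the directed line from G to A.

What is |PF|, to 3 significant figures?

11.1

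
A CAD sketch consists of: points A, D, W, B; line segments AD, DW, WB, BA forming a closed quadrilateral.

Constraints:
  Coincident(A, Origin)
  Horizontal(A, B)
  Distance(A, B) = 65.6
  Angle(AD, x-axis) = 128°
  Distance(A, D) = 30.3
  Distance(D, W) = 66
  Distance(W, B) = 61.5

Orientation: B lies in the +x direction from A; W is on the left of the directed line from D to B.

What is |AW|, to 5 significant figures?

68.024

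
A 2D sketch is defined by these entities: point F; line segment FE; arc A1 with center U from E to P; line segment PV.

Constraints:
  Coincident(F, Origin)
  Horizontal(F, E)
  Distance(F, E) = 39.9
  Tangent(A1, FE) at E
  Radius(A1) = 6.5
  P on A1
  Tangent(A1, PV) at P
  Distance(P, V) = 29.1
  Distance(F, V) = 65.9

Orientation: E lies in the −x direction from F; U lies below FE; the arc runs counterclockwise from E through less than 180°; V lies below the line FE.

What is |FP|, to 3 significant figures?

45.8

F is at the origin; F and E share the same y with |FE| = 39.9 and E on the −x side, so E = (-39.9, 0.00). A1 meets FE tangentially, so UE is at right angles to FE, so U = E + (0, -6.5) = (-39.9, -6.50). Since UP ⟂ PV (tangency), |UV| = √(6.5² + 29.1²) = 29.8 regardless of where P sits on A1. So V lies on both circle(F, 65.9) and circle(U, 29.8); the below-FE intersection is V = (-59.0, -29.4). P is the foot of the tangent from V: P = (-45.7, -3.53).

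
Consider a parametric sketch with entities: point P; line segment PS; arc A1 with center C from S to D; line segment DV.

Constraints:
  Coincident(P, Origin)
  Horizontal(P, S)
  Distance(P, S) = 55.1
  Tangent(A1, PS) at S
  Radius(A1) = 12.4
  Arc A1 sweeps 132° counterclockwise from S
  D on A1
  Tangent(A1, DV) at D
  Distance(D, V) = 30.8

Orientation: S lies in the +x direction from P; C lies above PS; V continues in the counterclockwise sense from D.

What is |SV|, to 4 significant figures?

45.05

P is at the origin; PS is horizontal with |PS| = 55.1 and S on the +x side, so S = (55.10, 0.000). The tangent condition forces CS to be normal to PS, so C = S + (0, 12.4) = (55.10, 12.40). On A1, S sits at bearing -90° from C; a 132° counterclockwise sweep puts D at bearing 42°, so D = C + 12.4·(cos 42°, sin 42°) = (64.31, 20.70). A1 meets DV tangentially, so CD is at right angles to DV, so DV runs along (−sin 42°, cos 42°); with |DV| = 30.8, V = (43.71, 43.59). Then |SV| = |V − S| = 45.05.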